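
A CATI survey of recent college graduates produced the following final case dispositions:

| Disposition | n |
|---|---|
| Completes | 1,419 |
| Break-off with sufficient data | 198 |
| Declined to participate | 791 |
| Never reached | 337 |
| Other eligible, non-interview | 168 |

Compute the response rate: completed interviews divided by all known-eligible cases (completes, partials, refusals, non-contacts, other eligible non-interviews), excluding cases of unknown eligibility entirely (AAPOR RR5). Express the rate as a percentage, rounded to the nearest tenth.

Top = 1419
Base = 1419 + 198 + 791 + 337 + 168 = 2913
RR5 = 1419 / 2913 = 0.4871

48.7%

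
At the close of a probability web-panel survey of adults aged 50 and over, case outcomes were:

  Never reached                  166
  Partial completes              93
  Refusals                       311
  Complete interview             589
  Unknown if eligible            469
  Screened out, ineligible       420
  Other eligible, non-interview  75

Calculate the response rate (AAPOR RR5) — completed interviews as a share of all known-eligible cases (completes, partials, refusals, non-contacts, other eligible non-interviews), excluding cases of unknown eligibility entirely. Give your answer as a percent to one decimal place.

Num → 589
Denominator → 589 + 93 + 311 + 166 + 75 = 1234
RR5 = 589 / 1234 = 0.4773

47.7%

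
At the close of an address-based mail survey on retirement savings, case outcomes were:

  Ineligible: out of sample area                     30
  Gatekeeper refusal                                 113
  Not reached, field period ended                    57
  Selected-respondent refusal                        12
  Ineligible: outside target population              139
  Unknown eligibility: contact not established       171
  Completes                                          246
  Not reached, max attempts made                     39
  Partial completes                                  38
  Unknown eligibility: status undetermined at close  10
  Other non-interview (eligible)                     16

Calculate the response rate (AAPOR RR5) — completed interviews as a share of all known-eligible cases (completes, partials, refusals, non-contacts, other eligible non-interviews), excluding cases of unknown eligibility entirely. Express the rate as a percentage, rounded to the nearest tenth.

Refusals = 113 + 12 = 125
No contact after all attempts = 57 + 39 = 96
Unknown eligibility = 171 + 10 = 181
Out of scope = 139 + 30 = 169
Top = 246
Base = 246 + 38 + 125 + 96 + 16 = 521
RR5 = 246 / 521 = 0.4722

47.2%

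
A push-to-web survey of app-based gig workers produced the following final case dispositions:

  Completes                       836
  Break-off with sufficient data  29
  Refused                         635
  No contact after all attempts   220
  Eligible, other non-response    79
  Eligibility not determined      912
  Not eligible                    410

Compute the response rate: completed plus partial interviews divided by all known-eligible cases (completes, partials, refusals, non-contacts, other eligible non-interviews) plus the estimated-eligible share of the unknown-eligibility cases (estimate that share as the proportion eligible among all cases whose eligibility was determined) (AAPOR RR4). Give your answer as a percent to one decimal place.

34.0%

Num → 836 + 29 = 865
Eligible (known) → 836 + 29 + 635 + 220 + 79 = 1799
e = 1799 / (1799 + 410) = 1799 / 2209 = 0.8144
Estimated eligible among unknowns → 0.8144 × 912 = 742.73
Base → 1799 + 742.73 = 2541.73
RR4 = 865 / 2541.73 = 0.3403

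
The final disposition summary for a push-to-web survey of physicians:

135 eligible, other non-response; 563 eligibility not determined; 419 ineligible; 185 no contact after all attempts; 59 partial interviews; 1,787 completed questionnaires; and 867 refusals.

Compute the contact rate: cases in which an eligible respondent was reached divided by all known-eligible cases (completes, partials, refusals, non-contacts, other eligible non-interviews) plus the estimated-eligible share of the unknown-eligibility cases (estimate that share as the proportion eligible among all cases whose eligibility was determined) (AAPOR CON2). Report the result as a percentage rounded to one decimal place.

Numerator → 1787 + 59 + 867 + 135 = 2848
Determined eligible → 1787 + 59 + 867 + 185 + 135 = 3033
e = 3033 / (3033 + 419) = 3033 / 3452 = 0.8786
e × U → 0.8786 × 563 = 494.65
Base → 3033 + 494.65 = 3527.65
CON2 = 2848 / 3527.65 = 0.8073

80.7%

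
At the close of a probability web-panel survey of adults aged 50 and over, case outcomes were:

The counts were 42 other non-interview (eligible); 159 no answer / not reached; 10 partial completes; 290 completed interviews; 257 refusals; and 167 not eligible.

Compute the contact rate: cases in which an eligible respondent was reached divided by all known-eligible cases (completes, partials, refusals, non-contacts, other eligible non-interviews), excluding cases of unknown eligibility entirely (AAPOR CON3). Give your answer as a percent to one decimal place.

Numerator = 290 + 10 + 257 + 42 = 599
Base = 290 + 10 + 257 + 159 + 42 = 758
CON3 = 599 / 758 = 0.7902

79.0%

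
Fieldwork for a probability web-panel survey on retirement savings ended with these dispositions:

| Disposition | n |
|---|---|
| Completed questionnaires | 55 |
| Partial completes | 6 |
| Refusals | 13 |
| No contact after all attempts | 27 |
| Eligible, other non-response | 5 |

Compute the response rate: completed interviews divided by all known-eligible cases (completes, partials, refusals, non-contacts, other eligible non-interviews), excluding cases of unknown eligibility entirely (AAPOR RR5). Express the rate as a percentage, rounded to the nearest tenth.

51.9%

Top → 55
Denominator → 55 + 6 + 13 + 27 + 5 = 106
RR5 = 55 / 106 = 0.5189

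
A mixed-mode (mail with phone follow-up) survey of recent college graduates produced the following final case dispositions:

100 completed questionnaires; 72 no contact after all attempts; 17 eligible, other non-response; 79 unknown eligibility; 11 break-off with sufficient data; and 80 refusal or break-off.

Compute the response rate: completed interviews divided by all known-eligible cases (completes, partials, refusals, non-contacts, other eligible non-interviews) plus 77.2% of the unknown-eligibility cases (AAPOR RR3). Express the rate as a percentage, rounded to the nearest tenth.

29.3%

Num = 100
Eligible (known) = 100 + 11 + 80 + 72 + 17 = 280
e × U = 0.7720 × 79 = 60.99
Denominator = 280 + 60.99 = 340.99
RR3 = 100 / 340.99 = 0.2933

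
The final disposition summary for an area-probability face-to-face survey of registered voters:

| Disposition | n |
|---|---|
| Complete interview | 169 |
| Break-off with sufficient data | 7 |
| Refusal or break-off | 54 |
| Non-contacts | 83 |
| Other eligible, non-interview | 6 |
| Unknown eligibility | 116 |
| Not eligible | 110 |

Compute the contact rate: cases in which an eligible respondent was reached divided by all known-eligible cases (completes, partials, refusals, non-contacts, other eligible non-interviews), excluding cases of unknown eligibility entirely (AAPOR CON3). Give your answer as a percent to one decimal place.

Numerator = 169 + 7 + 54 + 6 = 236
Base = 169 + 7 + 54 + 83 + 6 = 319
CON3 = 236 / 319 = 0.7398

74.0%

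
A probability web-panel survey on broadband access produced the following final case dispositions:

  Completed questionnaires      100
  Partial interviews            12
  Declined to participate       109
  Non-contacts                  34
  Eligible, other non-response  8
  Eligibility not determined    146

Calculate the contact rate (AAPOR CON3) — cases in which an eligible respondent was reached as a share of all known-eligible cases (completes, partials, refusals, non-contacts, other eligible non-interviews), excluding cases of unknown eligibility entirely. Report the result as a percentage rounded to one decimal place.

Top = 100 + 12 + 109 + 8 = 229
Denom = 100 + 12 + 109 + 34 + 8 = 263
CON3 = 229 / 263 = 0.8707

87.1%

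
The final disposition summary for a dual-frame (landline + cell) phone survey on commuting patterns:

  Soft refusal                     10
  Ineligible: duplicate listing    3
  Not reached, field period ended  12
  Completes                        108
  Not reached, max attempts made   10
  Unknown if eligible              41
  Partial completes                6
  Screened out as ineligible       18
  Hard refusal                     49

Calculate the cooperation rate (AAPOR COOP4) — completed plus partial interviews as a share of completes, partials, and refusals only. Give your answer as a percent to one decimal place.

Refused = 49 + 10 = 59
No contact after all attempts = 12 + 10 = 22
Out of scope = 18 + 3 = 21
Top: 108 + 6 = 114
Denominator: 108 + 6 + 59 = 173
COOP4 = 114 / 173 = 0.6590

65.9%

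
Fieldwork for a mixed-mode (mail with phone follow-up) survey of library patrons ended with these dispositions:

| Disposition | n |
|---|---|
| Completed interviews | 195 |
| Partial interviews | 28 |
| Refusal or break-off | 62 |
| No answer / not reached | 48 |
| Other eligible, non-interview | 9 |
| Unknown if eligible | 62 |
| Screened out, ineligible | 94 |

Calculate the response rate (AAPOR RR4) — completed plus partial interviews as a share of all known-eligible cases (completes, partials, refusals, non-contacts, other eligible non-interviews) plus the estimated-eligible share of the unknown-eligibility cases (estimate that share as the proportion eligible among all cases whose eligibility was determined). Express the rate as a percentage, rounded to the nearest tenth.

57.1%

Num: 195 + 28 = 223
Eligible (known): 195 + 28 + 62 + 48 + 9 = 342
e = 342 / (342 + 94) = 342 / 436 = 0.7844
Estimated eligible among unknowns: 0.7844 × 62 = 48.63
Base: 342 + 48.63 = 390.63
RR4 = 223 / 390.63 = 0.5709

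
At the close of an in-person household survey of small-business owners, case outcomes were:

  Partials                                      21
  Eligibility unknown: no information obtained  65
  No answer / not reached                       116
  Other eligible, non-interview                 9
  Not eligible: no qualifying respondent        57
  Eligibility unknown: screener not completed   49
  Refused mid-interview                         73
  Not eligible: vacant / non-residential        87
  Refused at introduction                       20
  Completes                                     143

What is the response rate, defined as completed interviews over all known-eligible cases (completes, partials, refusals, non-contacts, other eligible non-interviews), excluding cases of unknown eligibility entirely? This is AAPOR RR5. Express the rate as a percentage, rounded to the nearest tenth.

Refused = 20 + 73 = 93
Undetermined eligibility = 49 + 65 = 114
Out of scope = 57 + 87 = 144
Top → 143
Denominator → 143 + 21 + 93 + 116 + 9 = 382
RR5 = 143 / 382 = 0.3743

37.4%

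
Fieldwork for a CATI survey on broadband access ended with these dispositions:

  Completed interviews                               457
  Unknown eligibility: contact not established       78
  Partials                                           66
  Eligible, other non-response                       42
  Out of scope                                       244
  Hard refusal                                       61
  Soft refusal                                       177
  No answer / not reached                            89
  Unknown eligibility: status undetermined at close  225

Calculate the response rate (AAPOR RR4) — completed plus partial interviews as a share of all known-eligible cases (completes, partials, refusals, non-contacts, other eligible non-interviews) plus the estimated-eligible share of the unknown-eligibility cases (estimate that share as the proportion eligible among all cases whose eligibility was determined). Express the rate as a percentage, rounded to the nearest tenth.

46.3%

Refused = 61 + 177 = 238
Eligibility not determined = 78 + 225 = 303
Num = 457 + 66 = 523
Eligible (known) = 457 + 66 + 238 + 89 + 42 = 892
e = 892 / (892 + 244) = 892 / 1136 = 0.7852
e × U = 0.7852 × 303 = 237.92
Denominator = 892 + 237.92 = 1129.92
RR4 = 523 / 1129.92 = 0.4629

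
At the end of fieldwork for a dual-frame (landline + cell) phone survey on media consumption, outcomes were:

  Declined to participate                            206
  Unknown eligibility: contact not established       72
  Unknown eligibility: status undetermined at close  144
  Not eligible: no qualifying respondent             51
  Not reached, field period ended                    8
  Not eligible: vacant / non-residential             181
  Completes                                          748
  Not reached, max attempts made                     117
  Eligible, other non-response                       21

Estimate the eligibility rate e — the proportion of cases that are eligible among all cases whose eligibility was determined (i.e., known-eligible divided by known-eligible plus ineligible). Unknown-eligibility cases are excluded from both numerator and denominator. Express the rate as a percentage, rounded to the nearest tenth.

Never reached = 8 + 117 = 125
Eligibility not determined = 72 + 144 = 216
Screened out, ineligible = 51 + 181 = 232
Determined eligible = 748 + 206 + 125 + 21 = 1100
e = 1100 / (1100 + 232) = 1100 / 1332 = 0.8258

82.6%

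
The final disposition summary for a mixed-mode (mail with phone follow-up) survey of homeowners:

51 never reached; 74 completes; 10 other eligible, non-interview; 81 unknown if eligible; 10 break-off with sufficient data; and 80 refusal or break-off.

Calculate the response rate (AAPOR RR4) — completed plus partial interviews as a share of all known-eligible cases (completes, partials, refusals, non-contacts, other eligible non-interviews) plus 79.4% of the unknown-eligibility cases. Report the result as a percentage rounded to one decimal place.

Numerator = 74 + 10 = 84
Eligible (known) = 74 + 10 + 80 + 51 + 10 = 225
Estimated eligible among unknowns = 0.7940 × 81 = 64.31
Denom = 225 + 64.31 = 289.31
RR4 = 84 / 289.31 = 0.2903

29.0%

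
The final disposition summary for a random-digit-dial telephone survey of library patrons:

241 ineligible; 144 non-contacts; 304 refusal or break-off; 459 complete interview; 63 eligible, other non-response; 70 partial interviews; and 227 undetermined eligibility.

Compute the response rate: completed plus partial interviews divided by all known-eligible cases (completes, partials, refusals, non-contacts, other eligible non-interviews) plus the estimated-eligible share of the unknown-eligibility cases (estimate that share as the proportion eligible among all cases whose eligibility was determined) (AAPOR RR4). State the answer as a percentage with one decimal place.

43.2%

Top → 459 + 70 = 529
Eligible (known) → 459 + 70 + 304 + 144 + 63 = 1040
e = 1040 / (1040 + 241) = 1040 / 1281 = 0.8119
e × U → 0.8119 × 227 = 184.30
Denominator → 1040 + 184.30 = 1224.30
RR4 = 529 / 1224.30 = 0.4321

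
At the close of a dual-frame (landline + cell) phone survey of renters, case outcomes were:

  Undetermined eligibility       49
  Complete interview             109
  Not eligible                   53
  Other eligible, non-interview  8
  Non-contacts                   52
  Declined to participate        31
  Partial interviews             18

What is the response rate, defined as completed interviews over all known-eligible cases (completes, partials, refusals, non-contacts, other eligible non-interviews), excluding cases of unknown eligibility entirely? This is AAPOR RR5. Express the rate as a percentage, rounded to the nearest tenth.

50.0%

Num = 109
Denom = 109 + 18 + 31 + 52 + 8 = 218
RR5 = 109 / 218 = 0.5000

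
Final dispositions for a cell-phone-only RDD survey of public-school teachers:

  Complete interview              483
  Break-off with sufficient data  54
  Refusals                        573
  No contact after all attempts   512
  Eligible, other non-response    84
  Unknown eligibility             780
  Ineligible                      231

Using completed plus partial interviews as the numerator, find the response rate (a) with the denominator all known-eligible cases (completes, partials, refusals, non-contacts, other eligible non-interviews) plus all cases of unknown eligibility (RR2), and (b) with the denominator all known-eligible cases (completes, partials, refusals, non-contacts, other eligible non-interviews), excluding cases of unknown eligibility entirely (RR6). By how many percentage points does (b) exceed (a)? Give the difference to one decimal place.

Top: 483 + 54 = 537
Denominator: 483 + 54 + 573 + 512 + 84 + 780 = 2486
RR2 = 537 / 2486 = 0.2160
Denominator: 483 + 54 + 573 + 512 + 84 = 1706
RR6 = 537 / 1706 = 0.3148
Difference = 31.48 − 21.60 = 9.88 percentage points

9.9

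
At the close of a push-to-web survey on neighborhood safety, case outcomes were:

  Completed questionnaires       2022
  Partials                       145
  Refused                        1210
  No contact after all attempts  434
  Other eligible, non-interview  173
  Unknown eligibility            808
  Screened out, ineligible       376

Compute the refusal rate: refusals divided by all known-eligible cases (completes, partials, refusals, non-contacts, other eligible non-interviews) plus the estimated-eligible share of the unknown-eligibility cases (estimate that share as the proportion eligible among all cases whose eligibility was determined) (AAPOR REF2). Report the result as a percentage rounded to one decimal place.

25.6%

Top = 1210
Determined eligible = 2022 + 145 + 1210 + 434 + 173 = 3984
e = 3984 / (3984 + 376) = 3984 / 4360 = 0.9138
Eligible share of unknowns = 0.9138 × 808 = 738.35
Denominator = 3984 + 738.35 = 4722.35
REF2 = 1210 / 4722.35 = 0.2562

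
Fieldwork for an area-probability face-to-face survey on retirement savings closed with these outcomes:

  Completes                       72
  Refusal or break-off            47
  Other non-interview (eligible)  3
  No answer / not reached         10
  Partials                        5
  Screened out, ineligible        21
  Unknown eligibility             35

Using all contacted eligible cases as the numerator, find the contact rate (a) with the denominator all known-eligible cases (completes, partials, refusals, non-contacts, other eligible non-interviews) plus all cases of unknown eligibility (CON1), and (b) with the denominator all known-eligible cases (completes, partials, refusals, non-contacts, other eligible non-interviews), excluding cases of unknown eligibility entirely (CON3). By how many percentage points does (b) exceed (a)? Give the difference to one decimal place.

Numerator: 72 + 5 + 47 + 3 = 127
Denominator: 72 + 5 + 47 + 10 + 3 + 35 = 172
CON1 = 127 / 172 = 0.7384
Denominator: 72 + 5 + 47 + 10 + 3 = 137
CON3 = 127 / 137 = 0.9270
Difference = 92.70 − 73.84 = 18.86 percentage points

18.9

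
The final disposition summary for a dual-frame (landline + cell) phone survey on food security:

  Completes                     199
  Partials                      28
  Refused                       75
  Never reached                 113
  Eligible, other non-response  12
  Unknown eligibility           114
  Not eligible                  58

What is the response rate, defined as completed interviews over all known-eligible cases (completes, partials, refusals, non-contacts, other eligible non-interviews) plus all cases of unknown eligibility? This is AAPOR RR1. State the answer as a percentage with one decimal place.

36.8%

Numerator: 199
Denominator: 199 + 28 + 75 + 113 + 12 + 114 = 541
RR1 = 199 / 541 = 0.3678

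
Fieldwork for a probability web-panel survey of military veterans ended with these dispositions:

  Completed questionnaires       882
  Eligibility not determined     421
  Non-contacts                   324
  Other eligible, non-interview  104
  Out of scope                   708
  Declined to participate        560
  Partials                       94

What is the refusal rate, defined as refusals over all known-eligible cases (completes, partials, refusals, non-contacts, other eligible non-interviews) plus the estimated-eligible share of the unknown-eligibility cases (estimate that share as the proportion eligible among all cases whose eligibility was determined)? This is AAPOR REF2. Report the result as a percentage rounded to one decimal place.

24.6%

Top = 560
Known eligible = 882 + 94 + 560 + 324 + 104 = 1964
e = 1964 / (1964 + 708) = 1964 / 2672 = 0.7350
Eligible share of unknowns = 0.7350 × 421 = 309.44
Denominator = 1964 + 309.44 = 2273.44
REF2 = 560 / 2273.44 = 0.2463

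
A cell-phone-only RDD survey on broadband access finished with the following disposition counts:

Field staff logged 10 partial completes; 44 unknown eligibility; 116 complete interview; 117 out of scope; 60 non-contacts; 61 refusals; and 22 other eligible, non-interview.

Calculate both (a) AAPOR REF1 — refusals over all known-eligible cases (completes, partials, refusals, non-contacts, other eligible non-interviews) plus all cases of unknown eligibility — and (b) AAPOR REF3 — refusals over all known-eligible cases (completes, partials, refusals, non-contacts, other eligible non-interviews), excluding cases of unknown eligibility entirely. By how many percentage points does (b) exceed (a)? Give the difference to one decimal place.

3.2

Num: 61
Denominator: 116 + 10 + 61 + 60 + 22 + 44 = 313
REF1 = 61 / 313 = 0.1949
Denominator: 116 + 10 + 61 + 60 + 22 = 269
REF3 = 61 / 269 = 0.2268
Difference = 22.68 − 19.49 = 3.19 percentage points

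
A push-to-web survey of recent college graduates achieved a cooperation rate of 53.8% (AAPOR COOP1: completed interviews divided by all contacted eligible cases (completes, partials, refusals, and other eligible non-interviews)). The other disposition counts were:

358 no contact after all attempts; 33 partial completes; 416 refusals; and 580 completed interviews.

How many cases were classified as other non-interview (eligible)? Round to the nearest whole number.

COOP1 = 580 / D = 0.538
D = 580 / 0.538 = 1078.1
Rest of base = 1029
other non-interview (eligible) = 1078.1 − 1029 ≈ 49

49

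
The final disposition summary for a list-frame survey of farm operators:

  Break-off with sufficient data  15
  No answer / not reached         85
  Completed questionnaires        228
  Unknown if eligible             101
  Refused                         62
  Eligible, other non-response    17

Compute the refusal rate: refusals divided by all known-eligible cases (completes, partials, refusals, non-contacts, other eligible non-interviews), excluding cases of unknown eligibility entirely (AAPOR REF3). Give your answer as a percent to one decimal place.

15.2%

Num: 62
Base: 228 + 15 + 62 + 85 + 17 = 407
REF3 = 62 / 407 = 0.1523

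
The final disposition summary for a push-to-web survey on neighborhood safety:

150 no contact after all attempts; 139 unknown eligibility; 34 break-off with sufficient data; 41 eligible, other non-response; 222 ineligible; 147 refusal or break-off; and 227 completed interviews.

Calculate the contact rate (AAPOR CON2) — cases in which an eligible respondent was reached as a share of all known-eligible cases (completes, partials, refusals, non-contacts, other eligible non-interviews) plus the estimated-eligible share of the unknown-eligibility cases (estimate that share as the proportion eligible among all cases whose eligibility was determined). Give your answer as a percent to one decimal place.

64.1%

Top → 227 + 34 + 147 + 41 = 449
Eligible (known) → 227 + 34 + 147 + 150 + 41 = 599
e = 599 / (599 + 222) = 599 / 821 = 0.7296
e × U → 0.7296 × 139 = 101.41
Base → 599 + 101.41 = 700.41
CON2 = 449 / 700.41 = 0.6411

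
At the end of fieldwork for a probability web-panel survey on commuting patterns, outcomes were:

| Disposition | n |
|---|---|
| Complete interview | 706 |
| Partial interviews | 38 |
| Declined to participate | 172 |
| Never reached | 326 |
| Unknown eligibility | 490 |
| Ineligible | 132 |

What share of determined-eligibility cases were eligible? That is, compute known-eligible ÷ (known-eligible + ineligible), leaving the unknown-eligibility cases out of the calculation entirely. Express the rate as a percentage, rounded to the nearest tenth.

90.4%

Eligible (known) = 706 + 38 + 172 + 326 = 1242
e = 1242 / (1242 + 132) = 1242 / 1374 = 0.9039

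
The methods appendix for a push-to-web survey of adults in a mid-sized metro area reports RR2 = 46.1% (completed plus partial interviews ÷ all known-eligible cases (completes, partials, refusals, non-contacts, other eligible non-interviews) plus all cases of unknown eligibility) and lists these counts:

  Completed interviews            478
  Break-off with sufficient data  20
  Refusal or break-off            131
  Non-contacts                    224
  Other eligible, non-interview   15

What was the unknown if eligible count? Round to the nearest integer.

212

Numerator = 478 + 20 = 498
RR2 = 498 / D = 0.461
D = 498 / 0.461 = 1080.3
Remaining denominator categories sum to 868
unknown if eligible = 1080.3 − 868 ≈ 212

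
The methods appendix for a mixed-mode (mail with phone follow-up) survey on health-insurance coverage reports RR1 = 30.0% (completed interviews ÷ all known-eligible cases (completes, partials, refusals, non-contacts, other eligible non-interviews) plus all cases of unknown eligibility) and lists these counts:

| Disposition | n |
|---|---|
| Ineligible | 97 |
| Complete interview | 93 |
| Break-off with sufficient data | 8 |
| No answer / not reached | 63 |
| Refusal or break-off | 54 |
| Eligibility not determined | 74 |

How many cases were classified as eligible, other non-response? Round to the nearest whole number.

RR1 = 93 / D = 0.300
D = 93 / 0.300 = 310.0
Remaining denominator categories sum to 292
eligible, other non-response = 310.0 − 292 ≈ 18

18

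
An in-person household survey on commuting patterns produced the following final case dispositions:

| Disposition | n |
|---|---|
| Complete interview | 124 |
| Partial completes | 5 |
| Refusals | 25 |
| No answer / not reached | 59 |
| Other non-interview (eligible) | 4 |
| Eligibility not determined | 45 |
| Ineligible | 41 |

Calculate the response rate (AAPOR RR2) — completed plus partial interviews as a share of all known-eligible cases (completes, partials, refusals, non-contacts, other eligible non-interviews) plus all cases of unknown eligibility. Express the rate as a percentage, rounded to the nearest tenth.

Top: 124 + 5 = 129
Base: 124 + 5 + 25 + 59 + 4 + 45 = 262
RR2 = 129 / 262 = 0.4924

49.2%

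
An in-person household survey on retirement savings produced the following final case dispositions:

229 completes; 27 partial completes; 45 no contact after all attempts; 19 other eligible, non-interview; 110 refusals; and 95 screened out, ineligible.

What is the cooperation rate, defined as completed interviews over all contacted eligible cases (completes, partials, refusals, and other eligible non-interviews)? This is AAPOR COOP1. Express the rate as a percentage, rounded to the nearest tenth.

Top: 229
Base: 229 + 27 + 110 + 19 = 385
COOP1 = 229 / 385 = 0.5948

59.5%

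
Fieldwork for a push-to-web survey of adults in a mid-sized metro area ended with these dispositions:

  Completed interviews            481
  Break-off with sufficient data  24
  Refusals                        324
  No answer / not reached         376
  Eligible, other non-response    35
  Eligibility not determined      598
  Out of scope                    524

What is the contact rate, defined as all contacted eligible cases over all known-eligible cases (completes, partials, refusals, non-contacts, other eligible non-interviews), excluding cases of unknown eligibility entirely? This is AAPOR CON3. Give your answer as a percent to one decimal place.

69.7%

Numerator → 481 + 24 + 324 + 35 = 864
Base → 481 + 24 + 324 + 376 + 35 = 1240
CON3 = 864 / 1240 = 0.6968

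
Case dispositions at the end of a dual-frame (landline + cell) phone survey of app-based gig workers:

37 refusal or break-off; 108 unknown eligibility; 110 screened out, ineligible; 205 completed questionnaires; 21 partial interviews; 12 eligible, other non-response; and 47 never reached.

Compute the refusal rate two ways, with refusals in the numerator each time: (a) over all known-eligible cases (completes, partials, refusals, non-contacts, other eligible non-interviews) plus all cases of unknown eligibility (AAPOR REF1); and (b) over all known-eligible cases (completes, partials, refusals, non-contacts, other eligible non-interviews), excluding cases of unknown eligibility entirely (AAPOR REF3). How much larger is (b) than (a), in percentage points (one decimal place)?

2.9

Num → 37
Denominator → 205 + 21 + 37 + 47 + 12 + 108 = 430
REF1 = 37 / 430 = 0.0860
Denominator → 205 + 21 + 37 + 47 + 12 = 322
REF3 = 37 / 322 = 0.1149
Difference = 11.49 − 8.60 = 2.89 percentage points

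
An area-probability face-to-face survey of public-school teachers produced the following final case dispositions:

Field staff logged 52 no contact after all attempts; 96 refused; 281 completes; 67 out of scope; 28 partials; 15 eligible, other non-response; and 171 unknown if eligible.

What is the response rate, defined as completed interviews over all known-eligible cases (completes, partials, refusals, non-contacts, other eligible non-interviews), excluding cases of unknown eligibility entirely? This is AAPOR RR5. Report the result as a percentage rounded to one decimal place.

Numerator → 281
Denominator → 281 + 28 + 96 + 52 + 15 = 472
RR5 = 281 / 472 = 0.5953

59.5%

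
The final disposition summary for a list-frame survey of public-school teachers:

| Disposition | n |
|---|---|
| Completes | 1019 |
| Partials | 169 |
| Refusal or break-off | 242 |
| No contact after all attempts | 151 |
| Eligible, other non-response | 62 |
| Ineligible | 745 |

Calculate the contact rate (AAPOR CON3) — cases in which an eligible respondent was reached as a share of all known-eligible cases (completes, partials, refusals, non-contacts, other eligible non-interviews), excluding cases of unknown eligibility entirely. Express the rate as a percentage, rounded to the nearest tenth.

Top = 1019 + 169 + 242 + 62 = 1492
Denominator = 1019 + 169 + 242 + 151 + 62 = 1643
CON3 = 1492 / 1643 = 0.9081

90.8%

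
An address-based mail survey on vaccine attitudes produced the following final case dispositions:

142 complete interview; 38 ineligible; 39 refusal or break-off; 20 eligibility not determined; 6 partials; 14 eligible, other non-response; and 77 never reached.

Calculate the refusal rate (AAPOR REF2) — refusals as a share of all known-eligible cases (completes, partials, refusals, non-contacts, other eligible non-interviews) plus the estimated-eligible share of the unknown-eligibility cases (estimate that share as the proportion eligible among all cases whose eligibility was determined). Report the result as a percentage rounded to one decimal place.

Top: 39
Known eligible: 142 + 6 + 39 + 77 + 14 = 278
e = 278 / (278 + 38) = 278 / 316 = 0.8797
e × U: 0.8797 × 20 = 17.59
Denominator: 278 + 17.59 = 295.59
REF2 = 39 / 295.59 = 0.1319

13.2%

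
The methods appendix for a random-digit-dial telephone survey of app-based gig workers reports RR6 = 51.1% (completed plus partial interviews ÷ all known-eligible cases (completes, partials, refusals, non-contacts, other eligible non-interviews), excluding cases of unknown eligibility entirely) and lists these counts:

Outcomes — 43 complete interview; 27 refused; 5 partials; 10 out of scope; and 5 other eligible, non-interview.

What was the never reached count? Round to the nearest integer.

Top: 43 + 5 = 48
RR6 = 48 / D = 0.511
D = 48 / 0.511 = 93.9
Other denominator terms total 80
never reached = 93.9 − 80 ≈ 14

14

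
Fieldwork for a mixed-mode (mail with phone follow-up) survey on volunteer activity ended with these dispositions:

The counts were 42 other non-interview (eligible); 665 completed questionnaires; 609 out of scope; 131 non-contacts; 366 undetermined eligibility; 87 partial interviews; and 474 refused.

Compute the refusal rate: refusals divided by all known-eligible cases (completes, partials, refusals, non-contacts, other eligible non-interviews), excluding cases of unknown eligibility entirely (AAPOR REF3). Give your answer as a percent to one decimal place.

Numerator: 474
Denominator: 665 + 87 + 474 + 131 + 42 = 1399
REF3 = 474 / 1399 = 0.3388

33.9%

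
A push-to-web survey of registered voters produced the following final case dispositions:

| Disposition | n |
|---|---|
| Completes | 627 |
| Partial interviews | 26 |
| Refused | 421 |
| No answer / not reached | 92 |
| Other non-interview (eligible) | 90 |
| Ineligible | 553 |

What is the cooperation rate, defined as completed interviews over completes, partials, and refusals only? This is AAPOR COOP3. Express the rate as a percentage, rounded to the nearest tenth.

Num: 627
Denominator: 627 + 26 + 421 = 1074
COOP3 = 627 / 1074 = 0.5838

58.4%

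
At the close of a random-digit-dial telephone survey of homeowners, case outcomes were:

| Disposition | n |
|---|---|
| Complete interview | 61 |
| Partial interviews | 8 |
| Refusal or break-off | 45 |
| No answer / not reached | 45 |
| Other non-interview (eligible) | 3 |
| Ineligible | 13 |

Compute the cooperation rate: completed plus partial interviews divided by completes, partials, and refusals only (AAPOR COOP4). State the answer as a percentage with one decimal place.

60.5%

Top = 61 + 8 = 69
Denom = 61 + 8 + 45 = 114
COOP4 = 69 / 114 = 0.6053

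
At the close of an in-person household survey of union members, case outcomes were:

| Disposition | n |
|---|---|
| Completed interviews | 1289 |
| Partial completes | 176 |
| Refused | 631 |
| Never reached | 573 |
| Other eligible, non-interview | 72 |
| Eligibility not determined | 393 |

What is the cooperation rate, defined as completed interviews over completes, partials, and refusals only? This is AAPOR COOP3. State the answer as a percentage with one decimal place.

61.5%

Numerator = 1289
Denominator = 1289 + 176 + 631 = 2096
COOP3 = 1289 / 2096 = 0.6150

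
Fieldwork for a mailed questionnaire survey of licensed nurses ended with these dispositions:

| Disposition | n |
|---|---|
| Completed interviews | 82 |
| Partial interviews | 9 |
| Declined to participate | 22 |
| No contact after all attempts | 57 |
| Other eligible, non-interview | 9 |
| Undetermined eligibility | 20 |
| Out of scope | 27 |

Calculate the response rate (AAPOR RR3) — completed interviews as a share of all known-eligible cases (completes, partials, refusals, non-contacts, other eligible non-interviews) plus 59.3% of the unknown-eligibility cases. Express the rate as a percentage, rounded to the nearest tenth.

43.0%

Top = 82
Eligible (known) = 82 + 9 + 22 + 57 + 9 = 179
Eligible share of unknowns = 0.5930 × 20 = 11.86
Denominator = 179 + 11.86 = 190.86
RR3 = 82 / 190.86 = 0.4296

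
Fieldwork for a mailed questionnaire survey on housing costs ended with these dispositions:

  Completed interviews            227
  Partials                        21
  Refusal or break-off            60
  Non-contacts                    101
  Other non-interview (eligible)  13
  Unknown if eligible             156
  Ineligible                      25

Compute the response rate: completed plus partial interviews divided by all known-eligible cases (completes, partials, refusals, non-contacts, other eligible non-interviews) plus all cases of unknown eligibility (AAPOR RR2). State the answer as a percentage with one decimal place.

Numerator → 227 + 21 = 248
Base → 227 + 21 + 60 + 101 + 13 + 156 = 578
RR2 = 248 / 578 = 0.4291

42.9%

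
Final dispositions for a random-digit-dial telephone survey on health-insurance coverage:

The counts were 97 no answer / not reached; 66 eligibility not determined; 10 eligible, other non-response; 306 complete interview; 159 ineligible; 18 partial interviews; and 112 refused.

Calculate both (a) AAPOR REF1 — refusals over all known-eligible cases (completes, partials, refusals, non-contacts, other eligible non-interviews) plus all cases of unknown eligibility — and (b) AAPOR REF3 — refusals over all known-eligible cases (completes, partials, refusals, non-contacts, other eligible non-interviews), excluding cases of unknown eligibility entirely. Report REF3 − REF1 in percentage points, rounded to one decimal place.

2.2

Top = 112
Denominator = 306 + 18 + 112 + 97 + 10 + 66 = 609
REF1 = 112 / 609 = 0.1839
Denominator = 306 + 18 + 112 + 97 + 10 = 543
REF3 = 112 / 543 = 0.2063
Difference = 20.63 − 18.39 = 2.24 percentage points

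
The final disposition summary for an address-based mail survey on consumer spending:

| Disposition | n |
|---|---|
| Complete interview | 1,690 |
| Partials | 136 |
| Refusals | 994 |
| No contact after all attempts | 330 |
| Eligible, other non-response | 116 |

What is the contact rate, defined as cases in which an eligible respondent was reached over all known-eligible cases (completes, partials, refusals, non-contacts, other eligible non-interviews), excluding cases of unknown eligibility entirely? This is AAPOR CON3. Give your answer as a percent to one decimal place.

89.9%

Top → 1690 + 136 + 994 + 116 = 2936
Denom → 1690 + 136 + 994 + 330 + 116 = 3266
CON3 = 2936 / 3266 = 0.8990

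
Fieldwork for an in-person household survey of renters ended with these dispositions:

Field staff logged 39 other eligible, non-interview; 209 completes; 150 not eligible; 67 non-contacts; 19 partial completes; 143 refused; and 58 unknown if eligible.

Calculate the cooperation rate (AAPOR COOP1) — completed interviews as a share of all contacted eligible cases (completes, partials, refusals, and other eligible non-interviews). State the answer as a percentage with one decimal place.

51.0%

Numerator = 209
Denominator = 209 + 19 + 143 + 39 = 410
COOP1 = 209 / 410 = 0.5098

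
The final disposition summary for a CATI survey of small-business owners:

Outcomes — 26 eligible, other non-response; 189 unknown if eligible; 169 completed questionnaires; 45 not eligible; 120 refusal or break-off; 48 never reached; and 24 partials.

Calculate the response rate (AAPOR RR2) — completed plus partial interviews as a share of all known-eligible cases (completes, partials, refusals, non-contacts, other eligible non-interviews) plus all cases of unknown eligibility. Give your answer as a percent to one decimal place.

33.5%

Top → 169 + 24 = 193
Denominator → 169 + 24 + 120 + 48 + 26 + 189 = 576
RR2 = 193 / 576 = 0.3351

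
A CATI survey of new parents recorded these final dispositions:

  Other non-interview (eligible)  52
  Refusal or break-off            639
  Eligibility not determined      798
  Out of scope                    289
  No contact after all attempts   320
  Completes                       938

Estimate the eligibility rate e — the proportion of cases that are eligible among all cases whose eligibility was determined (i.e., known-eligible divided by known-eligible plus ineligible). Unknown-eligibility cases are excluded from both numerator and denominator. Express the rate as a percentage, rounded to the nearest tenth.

87.1%

Determined eligible = 938 + 639 + 320 + 52 = 1949
e = 1949 / (1949 + 289) = 1949 / 2238 = 0.8709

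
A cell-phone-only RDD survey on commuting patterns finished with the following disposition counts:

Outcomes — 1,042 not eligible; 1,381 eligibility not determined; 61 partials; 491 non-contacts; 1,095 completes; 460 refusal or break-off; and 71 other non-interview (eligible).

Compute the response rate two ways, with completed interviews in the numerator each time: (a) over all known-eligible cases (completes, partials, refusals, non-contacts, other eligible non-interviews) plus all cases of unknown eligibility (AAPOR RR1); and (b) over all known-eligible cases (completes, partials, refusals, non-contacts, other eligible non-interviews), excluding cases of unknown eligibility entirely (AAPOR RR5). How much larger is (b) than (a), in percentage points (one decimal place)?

Top: 1095
Denominator: 1095 + 61 + 460 + 491 + 71 + 1381 = 3559
RR1 = 1095 / 3559 = 0.3077
Denominator: 1095 + 61 + 460 + 491 + 71 = 2178
RR5 = 1095 / 2178 = 0.5028
Difference = 50.28 − 30.77 = 19.51 percentage points

19.5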